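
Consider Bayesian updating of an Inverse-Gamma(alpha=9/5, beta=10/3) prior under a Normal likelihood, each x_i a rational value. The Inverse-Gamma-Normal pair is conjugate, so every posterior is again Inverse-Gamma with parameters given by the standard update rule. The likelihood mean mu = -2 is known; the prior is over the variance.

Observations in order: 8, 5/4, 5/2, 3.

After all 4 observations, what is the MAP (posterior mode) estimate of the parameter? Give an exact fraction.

obs 1: x=8 → posterior Inverse-Gamma(23/10, 160/3)
obs 2: x=5/4 → posterior Inverse-Gamma(14/5, 5627/96)
obs 3: x=5/2 → posterior Inverse-Gamma(33/10, 6599/96)
obs 4: x=3 → posterior Inverse-Gamma(19/5, 7799/96)

38995/2304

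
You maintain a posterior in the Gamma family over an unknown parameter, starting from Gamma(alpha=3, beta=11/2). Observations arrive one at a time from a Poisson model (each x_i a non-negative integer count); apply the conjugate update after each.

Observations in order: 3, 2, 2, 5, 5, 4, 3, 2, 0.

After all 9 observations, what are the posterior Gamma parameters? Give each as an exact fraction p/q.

alpha=29, beta=29/2

obs 1: x=3 → posterior Gamma(6, 13/2)
obs 2: x=2 → posterior Gamma(8, 15/2)
obs 3: x=2 → posterior Gamma(10, 17/2)
obs 4: x=5 → posterior Gamma(15, 19/2)
obs 5: x=5 → posterior Gamma(20, 21/2)
obs 6: x=4 → posterior Gamma(24, 23/2)
obs 7: x=3 → posterior Gamma(27, 25/2)
obs 8: x=2 → posterior Gamma(29, 27/2)
obs 9: x=0 → posterior Gamma(29, 29/2)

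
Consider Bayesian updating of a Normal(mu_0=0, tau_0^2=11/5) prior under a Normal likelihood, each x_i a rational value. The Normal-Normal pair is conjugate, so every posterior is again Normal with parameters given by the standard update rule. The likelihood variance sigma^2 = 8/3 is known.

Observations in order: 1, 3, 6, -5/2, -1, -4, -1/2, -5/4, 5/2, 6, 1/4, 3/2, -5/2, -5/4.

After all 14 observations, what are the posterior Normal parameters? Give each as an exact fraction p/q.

obs 1: x=1 → posterior Normal(33/73, 88/73)
obs 2: x=3 → posterior Normal(66/53, 44/53)
obs 3: x=6 → posterior Normal(330/139, 88/139)
obs 4: x=-5/2 → posterior Normal(495/344, 22/43)
obs 5: x=-1 → posterior Normal(429/410, 88/205)
obs 6: x=-4 → posterior Normal(165/476, 44/119)
obs 7: x=-1/2 → posterior Normal(66/271, 88/271)
obs 8: x=-5/4 → posterior Normal(99/1216, 11/38)
obs 9: x=5/2 → posterior Normal(429/1348, 88/337)
obs 10: x=6 → posterior Normal(33/40, 44/185)
obs 11: x=1/4 → posterior Normal(627/806, 88/403)
obs 12: x=3/2 → posterior Normal(363/436, 22/109)
obs 13: x=-5/2 → posterior Normal(561/938, 88/469)
obs 14: x=-5/4 → posterior Normal(957/2008, 44/251)

mu_0=957/2008, tau_0^2=44/251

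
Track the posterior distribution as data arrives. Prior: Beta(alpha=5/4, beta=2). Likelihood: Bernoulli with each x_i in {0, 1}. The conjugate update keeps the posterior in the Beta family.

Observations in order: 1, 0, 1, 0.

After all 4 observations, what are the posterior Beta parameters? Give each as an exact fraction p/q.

alpha=13/4, beta=4

obs 1: x=1 → posterior Beta(9/4, 2)
obs 2: x=0 → posterior Beta(9/4, 3)
obs 3: x=1 → posterior Beta(13/4, 3)
obs 4: x=0 → posterior Beta(13/4, 4)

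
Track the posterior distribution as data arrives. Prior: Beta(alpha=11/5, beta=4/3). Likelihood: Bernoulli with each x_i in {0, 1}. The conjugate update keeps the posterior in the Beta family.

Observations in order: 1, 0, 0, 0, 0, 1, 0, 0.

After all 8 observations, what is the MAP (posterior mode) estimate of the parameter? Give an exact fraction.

48/143

obs 1: x=1 → posterior Beta(16/5, 4/3)
obs 2: x=0 → posterior Beta(16/5, 7/3)
obs 3: x=0 → posterior Beta(16/5, 10/3)
obs 4: x=0 → posterior Beta(16/5, 13/3)
obs 5: x=0 → posterior Beta(16/5, 16/3)
obs 6: x=1 → posterior Beta(21/5, 16/3)
obs 7: x=0 → posterior Beta(21/5, 19/3)
obs 8: x=0 → posterior Beta(21/5, 22/3)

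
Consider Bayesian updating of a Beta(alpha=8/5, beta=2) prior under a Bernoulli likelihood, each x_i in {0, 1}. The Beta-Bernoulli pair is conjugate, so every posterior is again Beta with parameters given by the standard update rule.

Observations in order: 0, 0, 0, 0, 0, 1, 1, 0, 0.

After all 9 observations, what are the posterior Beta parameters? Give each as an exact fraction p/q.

obs 1: x=0 → posterior Beta(8/5, 3)
obs 2: x=0 → posterior Beta(8/5, 4)
obs 3: x=0 → posterior Beta(8/5, 5)
obs 4: x=0 → posterior Beta(8/5, 6)
obs 5: x=0 → posterior Beta(8/5, 7)
obs 6: x=1 → posterior Beta(13/5, 7)
obs 7: x=1 → posterior Beta(18/5, 7)
obs 8: x=0 → posterior Beta(18/5, 8)
obs 9: x=0 → posterior Beta(18/5, 9)

alpha=18/5, beta=9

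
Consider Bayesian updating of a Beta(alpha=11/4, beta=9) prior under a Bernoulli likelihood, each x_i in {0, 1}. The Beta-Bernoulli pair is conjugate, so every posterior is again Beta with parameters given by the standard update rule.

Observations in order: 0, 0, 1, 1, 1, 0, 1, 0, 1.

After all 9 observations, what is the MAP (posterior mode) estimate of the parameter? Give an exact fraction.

9/25

obs 1: x=0 → posterior Beta(11/4, 10)
obs 2: x=0 → posterior Beta(11/4, 11)
obs 3: x=1 → posterior Beta(15/4, 11)
obs 4: x=1 → posterior Beta(19/4, 11)
obs 5: x=1 → posterior Beta(23/4, 11)
obs 6: x=0 → posterior Beta(23/4, 12)
obs 7: x=1 → posterior Beta(27/4, 12)
obs 8: x=0 → posterior Beta(27/4, 13)
obs 9: x=1 → posterior Beta(31/4, 13)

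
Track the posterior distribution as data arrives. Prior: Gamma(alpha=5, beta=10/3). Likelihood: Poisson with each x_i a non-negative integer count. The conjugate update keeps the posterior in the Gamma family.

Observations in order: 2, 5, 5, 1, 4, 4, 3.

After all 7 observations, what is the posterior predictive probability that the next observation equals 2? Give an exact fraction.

obs 1: x=2 → posterior Gamma(7, 13/3)
obs 2: x=5 → posterior Gamma(12, 16/3)
obs 3: x=5 → posterior Gamma(17, 19/3)
obs 4: x=1 → posterior Gamma(18, 22/3)
obs 5: x=4 → posterior Gamma(22, 25/3)
obs 6: x=4 → posterior Gamma(26, 28/3)
obs 7: x=3 → posterior Gamma(29, 31/3)

69537790553362610591010059790600642320411170965/299120672332806228664106719451209941853702979584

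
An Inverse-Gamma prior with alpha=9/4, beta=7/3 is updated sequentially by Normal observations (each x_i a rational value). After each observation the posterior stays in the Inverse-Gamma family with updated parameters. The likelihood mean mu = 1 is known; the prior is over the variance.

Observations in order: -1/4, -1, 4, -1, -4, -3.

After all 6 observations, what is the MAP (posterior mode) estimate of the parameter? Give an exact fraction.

obs 1: x=-1/4 → posterior Inverse-Gamma(11/4, 299/96)
obs 2: x=-1 → posterior Inverse-Gamma(13/4, 491/96)
obs 3: x=4 → posterior Inverse-Gamma(15/4, 923/96)
obs 4: x=-1 → posterior Inverse-Gamma(17/4, 1115/96)
obs 5: x=-4 → posterior Inverse-Gamma(19/4, 2315/96)
obs 6: x=-3 → posterior Inverse-Gamma(21/4, 3083/96)

3083/600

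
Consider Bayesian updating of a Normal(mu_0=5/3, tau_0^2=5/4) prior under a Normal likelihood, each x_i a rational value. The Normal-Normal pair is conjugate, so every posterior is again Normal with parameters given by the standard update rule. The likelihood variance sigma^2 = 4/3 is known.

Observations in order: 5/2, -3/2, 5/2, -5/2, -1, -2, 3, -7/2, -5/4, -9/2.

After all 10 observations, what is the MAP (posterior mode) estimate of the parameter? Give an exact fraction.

obs 1: x=5/2 → posterior Normal(385/186, 20/31)
obs 2: x=-3/2 → posterior Normal(125/138, 10/23)
obs 3: x=5/2 → posterior Normal(475/366, 20/61)
obs 4: x=-5/2 → posterior Normal(125/228, 5/19)
obs 5: x=-1 → posterior Normal(80/273, 20/91)
obs 6: x=-2 → posterior Normal(-5/159, 10/53)
obs 7: x=3 → posterior Normal(125/363, 20/121)
obs 8: x=-7/2 → posterior Normal(-65/816, 5/34)
obs 9: x=-5/4 → posterior Normal(-355/1812, 20/151)
obs 10: x=-9/2 → posterior Normal(-1165/1992, 10/83)

-1165/1992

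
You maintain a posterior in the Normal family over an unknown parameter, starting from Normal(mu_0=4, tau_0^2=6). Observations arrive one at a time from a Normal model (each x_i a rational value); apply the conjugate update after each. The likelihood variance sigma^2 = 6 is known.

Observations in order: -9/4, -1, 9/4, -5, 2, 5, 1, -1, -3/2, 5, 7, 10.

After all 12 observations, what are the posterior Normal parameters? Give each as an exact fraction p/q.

mu_0=51/26, tau_0^2=6/13

obs 1: x=-9/4 → posterior Normal(7/8, 3)
obs 2: x=-1 → posterior Normal(1/4, 2)
obs 3: x=9/4 → posterior Normal(3/4, 3/2)
obs 4: x=-5 → posterior Normal(-2/5, 6/5)
obs 5: x=2 → posterior Normal(0, 1)
obs 6: x=5 → posterior Normal(5/7, 6/7)
obs 7: x=1 → posterior Normal(3/4, 3/4)
obs 8: x=-1 → posterior Normal(5/9, 2/3)
obs 9: x=-3/2 → posterior Normal(7/20, 3/5)
obs 10: x=5 → posterior Normal(17/22, 6/11)
obs 11: x=7 → posterior Normal(31/24, 1/2)
obs 12: x=10 → posterior Normal(51/26, 6/13)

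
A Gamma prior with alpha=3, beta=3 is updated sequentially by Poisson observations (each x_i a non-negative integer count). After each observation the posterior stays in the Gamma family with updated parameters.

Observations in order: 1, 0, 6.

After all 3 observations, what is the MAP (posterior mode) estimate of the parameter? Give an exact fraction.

obs 1: x=1 → posterior Gamma(4, 4)
obs 2: x=0 → posterior Gamma(4, 5)
obs 3: x=6 → posterior Gamma(10, 6)

3/2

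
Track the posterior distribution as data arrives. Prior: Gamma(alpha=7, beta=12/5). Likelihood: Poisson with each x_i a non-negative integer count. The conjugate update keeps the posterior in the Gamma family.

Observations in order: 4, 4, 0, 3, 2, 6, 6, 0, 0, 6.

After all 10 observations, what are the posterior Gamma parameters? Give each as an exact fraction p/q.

alpha=38, beta=62/5

obs 1: x=4 → posterior Gamma(11, 17/5)
obs 2: x=4 → posterior Gamma(15, 22/5)
obs 3: x=0 → posterior Gamma(15, 27/5)
obs 4: x=3 → posterior Gamma(18, 32/5)
obs 5: x=2 → posterior Gamma(20, 37/5)
obs 6: x=6 → posterior Gamma(26, 42/5)
obs 7: x=6 → posterior Gamma(32, 47/5)
obs 8: x=0 → posterior Gamma(32, 52/5)
obs 9: x=0 → posterior Gamma(32, 57/5)
obs 10: x=6 → posterior Gamma(38, 62/5)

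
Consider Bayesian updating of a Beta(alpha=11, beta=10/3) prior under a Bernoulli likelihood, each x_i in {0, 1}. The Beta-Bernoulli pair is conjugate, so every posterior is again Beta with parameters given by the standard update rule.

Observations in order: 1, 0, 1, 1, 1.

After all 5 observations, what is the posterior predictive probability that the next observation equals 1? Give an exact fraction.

45/58

obs 1: x=1 → posterior Beta(12, 10/3)
obs 2: x=0 → posterior Beta(12, 13/3)
obs 3: x=1 → posterior Beta(13, 13/3)
obs 4: x=1 → posterior Beta(14, 13/3)
obs 5: x=1 → posterior Beta(15, 13/3)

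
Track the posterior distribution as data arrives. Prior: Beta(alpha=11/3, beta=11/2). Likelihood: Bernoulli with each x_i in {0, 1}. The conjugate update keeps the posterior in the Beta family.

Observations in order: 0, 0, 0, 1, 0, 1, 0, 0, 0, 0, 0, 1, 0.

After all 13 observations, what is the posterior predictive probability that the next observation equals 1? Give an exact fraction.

40/133

obs 1: x=0 → posterior Beta(11/3, 13/2)
obs 2: x=0 → posterior Beta(11/3, 15/2)
obs 3: x=0 → posterior Beta(11/3, 17/2)
obs 4: x=1 → posterior Beta(14/3, 17/2)
obs 5: x=0 → posterior Beta(14/3, 19/2)
obs 6: x=1 → posterior Beta(17/3, 19/2)
obs 7: x=0 → posterior Beta(17/3, 21/2)
obs 8: x=0 → posterior Beta(17/3, 23/2)
obs 9: x=0 → posterior Beta(17/3, 25/2)
obs 10: x=0 → posterior Beta(17/3, 27/2)
obs 11: x=0 → posterior Beta(17/3, 29/2)
obs 12: x=1 → posterior Beta(20/3, 29/2)
obs 13: x=0 → posterior Beta(20/3, 31/2)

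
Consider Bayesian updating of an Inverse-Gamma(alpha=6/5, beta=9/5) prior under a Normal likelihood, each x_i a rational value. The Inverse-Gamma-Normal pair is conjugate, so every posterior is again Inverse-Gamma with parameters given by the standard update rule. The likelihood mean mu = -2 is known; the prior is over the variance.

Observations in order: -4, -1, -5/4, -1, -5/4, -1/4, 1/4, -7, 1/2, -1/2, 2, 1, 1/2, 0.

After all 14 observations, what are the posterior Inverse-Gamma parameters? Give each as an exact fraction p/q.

alpha=41/5, beta=219/5

obs 1: x=-4 → posterior Inverse-Gamma(17/10, 19/5)
obs 2: x=-1 → posterior Inverse-Gamma(11/5, 43/10)
obs 3: x=-5/4 → posterior Inverse-Gamma(27/10, 733/160)
obs 4: x=-1 → posterior Inverse-Gamma(16/5, 813/160)
obs 5: x=-5/4 → posterior Inverse-Gamma(37/10, 429/80)
obs 6: x=-1/4 → posterior Inverse-Gamma(21/5, 1103/160)
obs 7: x=1/4 → posterior Inverse-Gamma(47/10, 377/40)
obs 8: x=-7 → posterior Inverse-Gamma(26/5, 877/40)
obs 9: x=1/2 → posterior Inverse-Gamma(57/10, 501/20)
obs 10: x=-1/2 → posterior Inverse-Gamma(31/5, 1047/40)
obs 11: x=2 → posterior Inverse-Gamma(67/10, 1367/40)
obs 12: x=1 → posterior Inverse-Gamma(36/5, 1547/40)
obs 13: x=1/2 → posterior Inverse-Gamma(77/10, 209/5)
obs 14: x=0 → posterior Inverse-Gamma(41/5, 219/5)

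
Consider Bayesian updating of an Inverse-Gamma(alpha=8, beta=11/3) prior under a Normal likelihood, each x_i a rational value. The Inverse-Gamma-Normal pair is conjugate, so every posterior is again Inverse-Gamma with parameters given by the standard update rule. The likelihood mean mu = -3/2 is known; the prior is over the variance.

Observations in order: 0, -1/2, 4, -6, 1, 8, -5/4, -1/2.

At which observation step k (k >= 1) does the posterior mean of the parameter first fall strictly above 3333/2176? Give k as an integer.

obs 1: x=0 → posterior Inverse-Gamma(17/2, 115/24)
obs 2: x=-1/2 → posterior Inverse-Gamma(9, 127/24)
obs 3: x=4 → posterior Inverse-Gamma(19/2, 245/12)
obs 4: x=-6 → posterior Inverse-Gamma(10, 733/24)
obs 5: x=1 → posterior Inverse-Gamma(21/2, 101/3)
obs 6: x=8 → posterior Inverse-Gamma(11, 1891/24)
obs 7: x=-5/4 → posterior Inverse-Gamma(23/2, 7567/96)
obs 8: x=-1/2 → posterior Inverse-Gamma(12, 7615/96)

k = 3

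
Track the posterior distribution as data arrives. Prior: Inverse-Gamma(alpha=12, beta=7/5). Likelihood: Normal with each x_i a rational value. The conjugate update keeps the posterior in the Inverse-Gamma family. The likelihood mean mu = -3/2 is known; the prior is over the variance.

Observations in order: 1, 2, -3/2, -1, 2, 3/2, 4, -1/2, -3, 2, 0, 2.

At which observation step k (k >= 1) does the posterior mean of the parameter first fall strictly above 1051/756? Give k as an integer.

k = 6

obs 1: x=1 → posterior Inverse-Gamma(25/2, 181/40)
obs 2: x=2 → posterior Inverse-Gamma(13, 213/20)
obs 3: x=-3/2 → posterior Inverse-Gamma(27/2, 213/20)
obs 4: x=-1 → posterior Inverse-Gamma(14, 431/40)
obs 5: x=2 → posterior Inverse-Gamma(29/2, 169/10)
obs 6: x=3/2 → posterior Inverse-Gamma(15, 107/5)
obs 7: x=4 → posterior Inverse-Gamma(31/2, 1461/40)
obs 8: x=-1/2 → posterior Inverse-Gamma(16, 1481/40)
obs 9: x=-3 → posterior Inverse-Gamma(33/2, 763/20)
obs 10: x=2 → posterior Inverse-Gamma(17, 1771/40)
obs 11: x=0 → posterior Inverse-Gamma(35/2, 227/5)
obs 12: x=2 → posterior Inverse-Gamma(18, 2061/40)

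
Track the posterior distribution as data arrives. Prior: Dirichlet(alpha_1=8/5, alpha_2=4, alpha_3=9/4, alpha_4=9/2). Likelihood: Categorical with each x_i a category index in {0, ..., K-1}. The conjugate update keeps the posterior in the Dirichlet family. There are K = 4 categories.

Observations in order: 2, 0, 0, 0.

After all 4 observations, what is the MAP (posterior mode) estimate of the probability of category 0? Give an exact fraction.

72/247

obs 1: x=2 → posterior Dirichlet(8/5, 4, 13/4, 9/2)
obs 2: x=0 → posterior Dirichlet(13/5, 4, 13/4, 9/2)
obs 3: x=0 → posterior Dirichlet(18/5, 4, 13/4, 9/2)
obs 4: x=0 → posterior Dirichlet(23/5, 4, 13/4, 9/2)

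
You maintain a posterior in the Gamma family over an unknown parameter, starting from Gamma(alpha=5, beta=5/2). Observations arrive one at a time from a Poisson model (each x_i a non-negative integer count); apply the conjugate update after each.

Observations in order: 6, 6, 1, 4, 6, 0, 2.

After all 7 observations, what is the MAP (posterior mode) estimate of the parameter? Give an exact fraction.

58/19

obs 1: x=6 → posterior Gamma(11, 7/2)
obs 2: x=6 → posterior Gamma(17, 9/2)
obs 3: x=1 → posterior Gamma(18, 11/2)
obs 4: x=4 → posterior Gamma(22, 13/2)
obs 5: x=6 → posterior Gamma(28, 15/2)
obs 6: x=0 → posterior Gamma(28, 17/2)
obs 7: x=2 → posterior Gamma(30, 19/2)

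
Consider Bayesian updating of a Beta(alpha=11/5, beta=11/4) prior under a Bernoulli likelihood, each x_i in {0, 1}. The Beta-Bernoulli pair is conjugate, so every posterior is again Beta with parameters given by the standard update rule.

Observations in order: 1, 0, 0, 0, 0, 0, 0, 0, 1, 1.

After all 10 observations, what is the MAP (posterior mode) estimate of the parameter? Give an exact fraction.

12/37

obs 1: x=1 → posterior Beta(16/5, 11/4)
obs 2: x=0 → posterior Beta(16/5, 15/4)
obs 3: x=0 → posterior Beta(16/5, 19/4)
obs 4: x=0 → posterior Beta(16/5, 23/4)
obs 5: x=0 → posterior Beta(16/5, 27/4)
obs 6: x=0 → posterior Beta(16/5, 31/4)
obs 7: x=0 → posterior Beta(16/5, 35/4)
obs 8: x=0 → posterior Beta(16/5, 39/4)
obs 9: x=1 → posterior Beta(21/5, 39/4)
obs 10: x=1 → posterior Beta(26/5, 39/4)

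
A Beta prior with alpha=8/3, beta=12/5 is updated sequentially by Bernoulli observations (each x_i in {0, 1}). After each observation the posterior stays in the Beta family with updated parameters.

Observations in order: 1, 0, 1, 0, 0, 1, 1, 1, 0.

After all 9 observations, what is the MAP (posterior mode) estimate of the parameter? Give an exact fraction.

obs 1: x=1 → posterior Beta(11/3, 12/5)
obs 2: x=0 → posterior Beta(11/3, 17/5)
obs 3: x=1 → posterior Beta(14/3, 17/5)
obs 4: x=0 → posterior Beta(14/3, 22/5)
obs 5: x=0 → posterior Beta(14/3, 27/5)
obs 6: x=1 → posterior Beta(17/3, 27/5)
obs 7: x=1 → posterior Beta(20/3, 27/5)
obs 8: x=1 → posterior Beta(23/3, 27/5)
obs 9: x=0 → posterior Beta(23/3, 32/5)

100/181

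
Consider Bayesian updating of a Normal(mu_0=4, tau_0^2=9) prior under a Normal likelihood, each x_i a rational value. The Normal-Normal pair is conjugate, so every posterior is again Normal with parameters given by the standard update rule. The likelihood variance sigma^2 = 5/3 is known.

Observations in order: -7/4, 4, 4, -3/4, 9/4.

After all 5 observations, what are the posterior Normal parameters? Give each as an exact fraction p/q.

mu_0=131/80, tau_0^2=9/28

obs 1: x=-7/4 → posterior Normal(-109/128, 45/32)
obs 2: x=4 → posterior Normal(323/236, 45/59)
obs 3: x=4 → posterior Normal(755/344, 45/86)
obs 4: x=-3/4 → posterior Normal(337/226, 45/113)
obs 5: x=9/4 → posterior Normal(131/80, 9/28)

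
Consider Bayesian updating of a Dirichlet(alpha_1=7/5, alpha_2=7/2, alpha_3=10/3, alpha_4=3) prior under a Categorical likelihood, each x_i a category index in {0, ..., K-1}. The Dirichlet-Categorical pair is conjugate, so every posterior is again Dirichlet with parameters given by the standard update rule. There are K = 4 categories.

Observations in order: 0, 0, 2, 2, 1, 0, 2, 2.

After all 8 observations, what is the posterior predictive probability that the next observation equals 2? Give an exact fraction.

obs 1: x=0 → posterior Dirichlet(12/5, 7/2, 10/3, 3)
obs 2: x=0 → posterior Dirichlet(17/5, 7/2, 10/3, 3)
obs 3: x=2 → posterior Dirichlet(17/5, 7/2, 13/3, 3)
obs 4: x=2 → posterior Dirichlet(17/5, 7/2, 16/3, 3)
obs 5: x=1 → posterior Dirichlet(17/5, 9/2, 16/3, 3)
obs 6: x=0 → posterior Dirichlet(22/5, 9/2, 16/3, 3)
obs 7: x=2 → posterior Dirichlet(22/5, 9/2, 19/3, 3)
obs 8: x=2 → posterior Dirichlet(22/5, 9/2, 22/3, 3)

220/577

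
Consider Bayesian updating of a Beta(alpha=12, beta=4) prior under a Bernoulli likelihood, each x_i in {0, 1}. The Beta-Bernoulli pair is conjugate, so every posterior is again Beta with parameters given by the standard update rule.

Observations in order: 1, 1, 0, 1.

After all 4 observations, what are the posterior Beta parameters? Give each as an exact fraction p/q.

alpha=15, beta=5

obs 1: x=1 → posterior Beta(13, 4)
obs 2: x=1 → posterior Beta(14, 4)
obs 3: x=0 → posterior Beta(14, 5)
obs 4: x=1 → posterior Beta(15, 5)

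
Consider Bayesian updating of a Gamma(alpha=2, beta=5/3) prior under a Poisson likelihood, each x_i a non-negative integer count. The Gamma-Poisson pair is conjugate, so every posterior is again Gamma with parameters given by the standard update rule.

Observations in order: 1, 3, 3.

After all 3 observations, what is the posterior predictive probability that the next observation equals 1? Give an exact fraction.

557848263168/2015993900449

obs 1: x=1 → posterior Gamma(3, 8/3)
obs 2: x=3 → posterior Gamma(6, 11/3)
obs 3: x=3 → posterior Gamma(9, 14/3)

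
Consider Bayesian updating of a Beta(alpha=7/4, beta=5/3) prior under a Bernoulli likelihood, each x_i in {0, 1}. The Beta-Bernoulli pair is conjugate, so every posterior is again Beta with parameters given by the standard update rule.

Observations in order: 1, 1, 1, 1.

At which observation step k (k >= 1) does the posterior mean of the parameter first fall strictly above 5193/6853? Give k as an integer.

obs 1: x=1 → posterior Beta(11/4, 5/3)
obs 2: x=1 → posterior Beta(15/4, 5/3)
obs 3: x=1 → posterior Beta(19/4, 5/3)
obs 4: x=1 → posterior Beta(23/4, 5/3)

k = 4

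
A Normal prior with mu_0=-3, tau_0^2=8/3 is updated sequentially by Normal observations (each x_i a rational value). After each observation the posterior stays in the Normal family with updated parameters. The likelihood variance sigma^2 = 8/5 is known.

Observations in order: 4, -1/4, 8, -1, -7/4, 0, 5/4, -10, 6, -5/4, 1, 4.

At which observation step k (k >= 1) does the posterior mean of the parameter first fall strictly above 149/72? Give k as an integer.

obs 1: x=4 → posterior Normal(11/8, 1)
obs 2: x=-1/4 → posterior Normal(3/4, 8/13)
obs 3: x=8 → posterior Normal(199/72, 4/9)
obs 4: x=-1 → posterior Normal(179/92, 8/23)
obs 5: x=-7/4 → posterior Normal(9/7, 2/7)
obs 6: x=0 → posterior Normal(12/11, 8/33)
obs 7: x=5/4 → posterior Normal(169/152, 4/19)
obs 8: x=-10 → posterior Normal(-31/172, 8/43)
obs 9: x=6 → posterior Normal(89/192, 1/6)
obs 10: x=-5/4 → posterior Normal(16/53, 8/53)
obs 11: x=1 → posterior Normal(21/58, 4/29)
obs 12: x=4 → posterior Normal(41/63, 8/63)

k = 3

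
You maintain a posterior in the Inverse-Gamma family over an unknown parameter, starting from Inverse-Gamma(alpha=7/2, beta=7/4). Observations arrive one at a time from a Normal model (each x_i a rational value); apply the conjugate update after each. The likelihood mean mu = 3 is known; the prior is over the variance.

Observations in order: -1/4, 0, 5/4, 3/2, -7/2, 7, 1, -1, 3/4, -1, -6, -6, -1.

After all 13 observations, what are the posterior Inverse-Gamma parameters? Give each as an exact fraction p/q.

alpha=10, beta=4891/32

obs 1: x=-1/4 → posterior Inverse-Gamma(4, 225/32)
obs 2: x=0 → posterior Inverse-Gamma(9/2, 369/32)
obs 3: x=5/4 → posterior Inverse-Gamma(5, 209/16)
obs 4: x=3/2 → posterior Inverse-Gamma(11/2, 227/16)
obs 5: x=-7/2 → posterior Inverse-Gamma(6, 565/16)
obs 6: x=7 → posterior Inverse-Gamma(13/2, 693/16)
obs 7: x=1 → posterior Inverse-Gamma(7, 725/16)
obs 8: x=-1 → posterior Inverse-Gamma(15/2, 853/16)
obs 9: x=3/4 → posterior Inverse-Gamma(8, 1787/32)
obs 10: x=-1 → posterior Inverse-Gamma(17/2, 2043/32)
obs 11: x=-6 → posterior Inverse-Gamma(9, 3339/32)
obs 12: x=-6 → posterior Inverse-Gamma(19/2, 4635/32)
obs 13: x=-1 → posterior Inverse-Gamma(10, 4891/32)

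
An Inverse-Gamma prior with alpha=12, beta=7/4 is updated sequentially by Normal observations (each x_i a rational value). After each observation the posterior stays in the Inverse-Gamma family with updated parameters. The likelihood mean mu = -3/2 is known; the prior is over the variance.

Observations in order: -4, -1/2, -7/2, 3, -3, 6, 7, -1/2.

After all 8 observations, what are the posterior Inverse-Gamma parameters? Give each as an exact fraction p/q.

alpha=16, beta=667/8

obs 1: x=-4 → posterior Inverse-Gamma(25/2, 39/8)
obs 2: x=-1/2 → posterior Inverse-Gamma(13, 43/8)
obs 3: x=-7/2 → posterior Inverse-Gamma(27/2, 59/8)
obs 4: x=3 → posterior Inverse-Gamma(14, 35/2)
obs 5: x=-3 → posterior Inverse-Gamma(29/2, 149/8)
obs 6: x=6 → posterior Inverse-Gamma(15, 187/4)
obs 7: x=7 → posterior Inverse-Gamma(31/2, 663/8)
obs 8: x=-1/2 → posterior Inverse-Gamma(16, 667/8)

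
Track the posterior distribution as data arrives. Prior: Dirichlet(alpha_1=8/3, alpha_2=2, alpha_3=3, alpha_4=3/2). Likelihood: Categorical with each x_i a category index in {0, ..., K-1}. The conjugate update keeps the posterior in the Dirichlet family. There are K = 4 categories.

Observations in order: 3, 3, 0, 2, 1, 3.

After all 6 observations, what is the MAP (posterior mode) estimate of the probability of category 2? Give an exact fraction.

18/67

obs 1: x=3 → posterior Dirichlet(8/3, 2, 3, 5/2)
obs 2: x=3 → posterior Dirichlet(8/3, 2, 3, 7/2)
obs 3: x=0 → posterior Dirichlet(11/3, 2, 3, 7/2)
obs 4: x=2 → posterior Dirichlet(11/3, 2, 4, 7/2)
obs 5: x=1 → posterior Dirichlet(11/3, 3, 4, 7/2)
obs 6: x=3 → posterior Dirichlet(11/3, 3, 4, 9/2)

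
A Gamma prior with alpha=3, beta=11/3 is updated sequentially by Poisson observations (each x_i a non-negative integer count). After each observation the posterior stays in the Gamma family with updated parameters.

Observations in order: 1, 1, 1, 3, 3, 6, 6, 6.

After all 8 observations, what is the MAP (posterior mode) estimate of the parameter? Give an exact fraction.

87/35

obs 1: x=1 → posterior Gamma(4, 14/3)
obs 2: x=1 → posterior Gamma(5, 17/3)
obs 3: x=1 → posterior Gamma(6, 20/3)
obs 4: x=3 → posterior Gamma(9, 23/3)
obs 5: x=3 → posterior Gamma(12, 26/3)
obs 6: x=6 → posterior Gamma(18, 29/3)
obs 7: x=6 → posterior Gamma(24, 32/3)
obs 8: x=6 → posterior Gamma(30, 35/3)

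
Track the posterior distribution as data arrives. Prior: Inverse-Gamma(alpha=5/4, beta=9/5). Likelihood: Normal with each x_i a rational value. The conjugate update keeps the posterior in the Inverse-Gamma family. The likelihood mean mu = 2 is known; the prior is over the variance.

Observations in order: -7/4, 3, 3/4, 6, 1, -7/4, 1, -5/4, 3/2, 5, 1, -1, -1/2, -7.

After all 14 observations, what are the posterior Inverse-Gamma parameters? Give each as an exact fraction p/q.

obs 1: x=-7/4 → posterior Inverse-Gamma(7/4, 1413/160)
obs 2: x=3 → posterior Inverse-Gamma(9/4, 1493/160)
obs 3: x=3/4 → posterior Inverse-Gamma(11/4, 809/80)
obs 4: x=6 → posterior Inverse-Gamma(13/4, 1449/80)
obs 5: x=1 → posterior Inverse-Gamma(15/4, 1489/80)
obs 6: x=-7/4 → posterior Inverse-Gamma(17/4, 4103/160)
obs 7: x=1 → posterior Inverse-Gamma(19/4, 4183/160)
obs 8: x=-5/4 → posterior Inverse-Gamma(21/4, 1257/40)
obs 9: x=3/2 → posterior Inverse-Gamma(23/4, 631/20)
obs 10: x=5 → posterior Inverse-Gamma(25/4, 721/20)
obs 11: x=1 → posterior Inverse-Gamma(27/4, 731/20)
obs 12: x=-1 → posterior Inverse-Gamma(29/4, 821/20)
obs 13: x=-1/2 → posterior Inverse-Gamma(31/4, 1767/40)
obs 14: x=-7 → posterior Inverse-Gamma(33/4, 3387/40)

alpha=33/4, beta=3387/40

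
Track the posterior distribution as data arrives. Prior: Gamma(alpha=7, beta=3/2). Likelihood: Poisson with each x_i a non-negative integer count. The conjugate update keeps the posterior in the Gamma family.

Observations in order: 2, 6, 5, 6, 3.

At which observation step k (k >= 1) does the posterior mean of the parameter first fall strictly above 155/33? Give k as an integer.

obs 1: x=2 → posterior Gamma(9, 5/2)
obs 2: x=6 → posterior Gamma(15, 7/2)
obs 3: x=5 → posterior Gamma(20, 9/2)
obs 4: x=6 → posterior Gamma(26, 11/2)
obs 5: x=3 → posterior Gamma(29, 13/2)

k = 4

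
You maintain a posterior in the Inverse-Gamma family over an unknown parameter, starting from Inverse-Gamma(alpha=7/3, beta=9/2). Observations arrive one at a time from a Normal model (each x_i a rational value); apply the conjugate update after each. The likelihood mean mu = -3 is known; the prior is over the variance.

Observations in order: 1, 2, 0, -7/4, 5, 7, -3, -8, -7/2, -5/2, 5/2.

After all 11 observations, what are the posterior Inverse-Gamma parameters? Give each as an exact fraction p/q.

alpha=47/6, beta=4485/32

obs 1: x=1 → posterior Inverse-Gamma(17/6, 25/2)
obs 2: x=2 → posterior Inverse-Gamma(10/3, 25)
obs 3: x=0 → posterior Inverse-Gamma(23/6, 59/2)
obs 4: x=-7/4 → posterior Inverse-Gamma(13/3, 969/32)
obs 5: x=5 → posterior Inverse-Gamma(29/6, 1993/32)
obs 6: x=7 → posterior Inverse-Gamma(16/3, 3593/32)
obs 7: x=-3 → posterior Inverse-Gamma(35/6, 3593/32)
obs 8: x=-8 → posterior Inverse-Gamma(19/3, 3993/32)
obs 9: x=-7/2 → posterior Inverse-Gamma(41/6, 3997/32)
obs 10: x=-5/2 → posterior Inverse-Gamma(22/3, 4001/32)
obs 11: x=5/2 → posterior Inverse-Gamma(47/6, 4485/32)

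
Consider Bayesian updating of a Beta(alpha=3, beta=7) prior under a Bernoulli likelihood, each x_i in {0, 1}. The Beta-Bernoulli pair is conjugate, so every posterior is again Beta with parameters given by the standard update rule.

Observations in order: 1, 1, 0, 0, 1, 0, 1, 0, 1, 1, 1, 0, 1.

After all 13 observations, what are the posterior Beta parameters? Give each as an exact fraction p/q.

alpha=11, beta=12

obs 1: x=1 → posterior Beta(4, 7)
obs 2: x=1 → posterior Beta(5, 7)
obs 3: x=0 → posterior Beta(5, 8)
obs 4: x=0 → posterior Beta(5, 9)
obs 5: x=1 → posterior Beta(6, 9)
obs 6: x=0 → posterior Beta(6, 10)
obs 7: x=1 → posterior Beta(7, 10)
obs 8: x=0 → posterior Beta(7, 11)
obs 9: x=1 → posterior Beta(8, 11)
obs 10: x=1 → posterior Beta(9, 11)
obs 11: x=1 → posterior Beta(10, 11)
obs 12: x=0 → posterior Beta(10, 12)
obs 13: x=1 → posterior Beta(11, 12)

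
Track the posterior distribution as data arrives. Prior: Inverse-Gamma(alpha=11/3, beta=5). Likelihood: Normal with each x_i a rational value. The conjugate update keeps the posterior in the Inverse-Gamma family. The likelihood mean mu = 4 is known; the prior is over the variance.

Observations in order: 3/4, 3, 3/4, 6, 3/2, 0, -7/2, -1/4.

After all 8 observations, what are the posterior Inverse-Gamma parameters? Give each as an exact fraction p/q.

alpha=23/3, beta=2123/32

obs 1: x=3/4 → posterior Inverse-Gamma(25/6, 329/32)
obs 2: x=3 → posterior Inverse-Gamma(14/3, 345/32)
obs 3: x=3/4 → posterior Inverse-Gamma(31/6, 257/16)
obs 4: x=6 → posterior Inverse-Gamma(17/3, 289/16)
obs 5: x=3/2 → posterior Inverse-Gamma(37/6, 339/16)
obs 6: x=0 → posterior Inverse-Gamma(20/3, 467/16)
obs 7: x=-7/2 → posterior Inverse-Gamma(43/6, 917/16)
obs 8: x=-1/4 → posterior Inverse-Gamma(23/3, 2123/32)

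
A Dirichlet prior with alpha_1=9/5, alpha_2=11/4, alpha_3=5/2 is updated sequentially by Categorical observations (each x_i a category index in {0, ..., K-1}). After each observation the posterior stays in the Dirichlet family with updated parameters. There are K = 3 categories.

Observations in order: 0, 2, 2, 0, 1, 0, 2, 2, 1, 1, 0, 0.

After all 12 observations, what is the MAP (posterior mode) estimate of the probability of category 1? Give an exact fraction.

obs 1: x=0 → posterior Dirichlet(14/5, 11/4, 5/2)
obs 2: x=2 → posterior Dirichlet(14/5, 11/4, 7/2)
obs 3: x=2 → posterior Dirichlet(14/5, 11/4, 9/2)
obs 4: x=0 → posterior Dirichlet(19/5, 11/4, 9/2)
obs 5: x=1 → posterior Dirichlet(19/5, 15/4, 9/2)
obs 6: x=0 → posterior Dirichlet(24/5, 15/4, 9/2)
obs 7: x=2 → posterior Dirichlet(24/5, 15/4, 11/2)
obs 8: x=2 → posterior Dirichlet(24/5, 15/4, 13/2)
obs 9: x=1 → posterior Dirichlet(24/5, 19/4, 13/2)
obs 10: x=1 → posterior Dirichlet(24/5, 23/4, 13/2)
obs 11: x=0 → posterior Dirichlet(29/5, 23/4, 13/2)
obs 12: x=0 → posterior Dirichlet(34/5, 23/4, 13/2)

95/321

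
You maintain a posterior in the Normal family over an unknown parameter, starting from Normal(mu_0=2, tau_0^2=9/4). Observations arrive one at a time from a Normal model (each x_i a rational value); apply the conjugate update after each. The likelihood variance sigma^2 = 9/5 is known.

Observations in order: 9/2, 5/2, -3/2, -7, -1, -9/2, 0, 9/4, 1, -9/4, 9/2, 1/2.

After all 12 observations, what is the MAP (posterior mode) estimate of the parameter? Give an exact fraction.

obs 1: x=9/2 → posterior Normal(61/18, 1)
obs 2: x=5/2 → posterior Normal(43/14, 9/14)
obs 3: x=-3/2 → posterior Normal(71/38, 9/19)
obs 4: x=-7 → posterior Normal(1/48, 3/8)
obs 5: x=-1 → posterior Normal(-9/58, 9/29)
obs 6: x=-9/2 → posterior Normal(-27/34, 9/34)
obs 7: x=0 → posterior Normal(-9/13, 3/13)
obs 8: x=9/4 → posterior Normal(-63/176, 9/44)
obs 9: x=1 → posterior Normal(-43/196, 9/49)
obs 10: x=-9/4 → posterior Normal(-11/27, 1/6)
obs 11: x=9/2 → posterior Normal(1/118, 9/59)
obs 12: x=1/2 → posterior Normal(3/64, 9/64)

3/64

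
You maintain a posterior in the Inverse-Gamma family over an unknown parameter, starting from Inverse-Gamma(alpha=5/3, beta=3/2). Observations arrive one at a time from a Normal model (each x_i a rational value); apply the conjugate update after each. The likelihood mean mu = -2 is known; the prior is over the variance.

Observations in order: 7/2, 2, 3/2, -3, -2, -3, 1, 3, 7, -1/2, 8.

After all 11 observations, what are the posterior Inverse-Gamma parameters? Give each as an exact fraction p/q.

alpha=43/6, beta=1123/8

obs 1: x=7/2 → posterior Inverse-Gamma(13/6, 133/8)
obs 2: x=2 → posterior Inverse-Gamma(8/3, 197/8)
obs 3: x=3/2 → posterior Inverse-Gamma(19/6, 123/4)
obs 4: x=-3 → posterior Inverse-Gamma(11/3, 125/4)
obs 5: x=-2 → posterior Inverse-Gamma(25/6, 125/4)
obs 6: x=-3 → posterior Inverse-Gamma(14/3, 127/4)
obs 7: x=1 → posterior Inverse-Gamma(31/6, 145/4)
obs 8: x=3 → posterior Inverse-Gamma(17/3, 195/4)
obs 9: x=7 → posterior Inverse-Gamma(37/6, 357/4)
obs 10: x=-1/2 → posterior Inverse-Gamma(20/3, 723/8)
obs 11: x=8 → posterior Inverse-Gamma(43/6, 1123/8)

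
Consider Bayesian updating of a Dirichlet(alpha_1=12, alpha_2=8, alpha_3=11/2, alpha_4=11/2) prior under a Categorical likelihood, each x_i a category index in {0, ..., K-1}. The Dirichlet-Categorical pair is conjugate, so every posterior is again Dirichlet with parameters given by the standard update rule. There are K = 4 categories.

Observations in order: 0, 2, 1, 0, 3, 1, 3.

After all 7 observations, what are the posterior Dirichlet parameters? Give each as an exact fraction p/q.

alpha_1=14, alpha_2=10, alpha_3=13/2, alpha_4=15/2

obs 1: x=0 → posterior Dirichlet(13, 8, 11/2, 11/2)
obs 2: x=2 → posterior Dirichlet(13, 8, 13/2, 11/2)
obs 3: x=1 → posterior Dirichlet(13, 9, 13/2, 11/2)
obs 4: x=0 → posterior Dirichlet(14, 9, 13/2, 11/2)
obs 5: x=3 → posterior Dirichlet(14, 9, 13/2, 13/2)
obs 6: x=1 → posterior Dirichlet(14, 10, 13/2, 13/2)
obs 7: x=3 → posterior Dirichlet(14, 10, 13/2, 15/2)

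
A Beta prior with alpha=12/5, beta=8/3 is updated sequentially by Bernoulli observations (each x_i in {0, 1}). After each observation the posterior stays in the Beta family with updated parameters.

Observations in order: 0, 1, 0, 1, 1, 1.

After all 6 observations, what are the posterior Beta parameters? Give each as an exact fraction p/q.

obs 1: x=0 → posterior Beta(12/5, 11/3)
obs 2: x=1 → posterior Beta(17/5, 11/3)
obs 3: x=0 → posterior Beta(17/5, 14/3)
obs 4: x=1 → posterior Beta(22/5, 14/3)
obs 5: x=1 → posterior Beta(27/5, 14/3)
obs 6: x=1 → posterior Beta(32/5, 14/3)

alpha=32/5, beta=14/3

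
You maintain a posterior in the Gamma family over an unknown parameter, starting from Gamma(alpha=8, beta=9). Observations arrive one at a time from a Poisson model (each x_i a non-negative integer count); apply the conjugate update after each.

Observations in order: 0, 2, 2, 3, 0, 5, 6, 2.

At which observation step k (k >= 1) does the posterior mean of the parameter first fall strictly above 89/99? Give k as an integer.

k = 2

obs 1: x=0 → posterior Gamma(8, 10)
obs 2: x=2 → posterior Gamma(10, 11)
obs 3: x=2 → posterior Gamma(12, 12)
obs 4: x=3 → posterior Gamma(15, 13)
obs 5: x=0 → posterior Gamma(15, 14)
obs 6: x=5 → posterior Gamma(20, 15)
obs 7: x=6 → posterior Gamma(26, 16)
obs 8: x=2 → posterior Gamma(28, 17)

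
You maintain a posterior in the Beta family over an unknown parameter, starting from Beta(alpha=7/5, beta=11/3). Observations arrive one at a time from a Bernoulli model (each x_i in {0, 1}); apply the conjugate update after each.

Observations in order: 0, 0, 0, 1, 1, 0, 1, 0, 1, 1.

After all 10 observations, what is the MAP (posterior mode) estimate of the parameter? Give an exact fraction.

obs 1: x=0 → posterior Beta(7/5, 14/3)
obs 2: x=0 → posterior Beta(7/5, 17/3)
obs 3: x=0 → posterior Beta(7/5, 20/3)
obs 4: x=1 → posterior Beta(12/5, 20/3)
obs 5: x=1 → posterior Beta(17/5, 20/3)
obs 6: x=0 → posterior Beta(17/5, 23/3)
obs 7: x=1 → posterior Beta(22/5, 23/3)
obs 8: x=0 → posterior Beta(22/5, 26/3)
obs 9: x=1 → posterior Beta(27/5, 26/3)
obs 10: x=1 → posterior Beta(32/5, 26/3)

81/196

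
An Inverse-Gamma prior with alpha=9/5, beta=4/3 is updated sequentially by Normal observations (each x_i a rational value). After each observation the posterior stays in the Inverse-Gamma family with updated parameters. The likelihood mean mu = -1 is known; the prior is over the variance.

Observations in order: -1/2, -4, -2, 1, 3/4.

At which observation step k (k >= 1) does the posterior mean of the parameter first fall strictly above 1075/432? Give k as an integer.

k = 2

obs 1: x=-1/2 → posterior Inverse-Gamma(23/10, 35/24)
obs 2: x=-4 → posterior Inverse-Gamma(14/5, 143/24)
obs 3: x=-2 → posterior Inverse-Gamma(33/10, 155/24)
obs 4: x=1 → posterior Inverse-Gamma(19/5, 203/24)
obs 5: x=3/4 → posterior Inverse-Gamma(43/10, 959/96)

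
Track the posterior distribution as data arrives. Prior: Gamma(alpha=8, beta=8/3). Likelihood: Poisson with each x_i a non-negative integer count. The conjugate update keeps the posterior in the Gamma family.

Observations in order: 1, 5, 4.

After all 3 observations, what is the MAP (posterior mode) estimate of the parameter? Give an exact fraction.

obs 1: x=1 → posterior Gamma(9, 11/3)
obs 2: x=5 → posterior Gamma(14, 14/3)
obs 3: x=4 → posterior Gamma(18, 17/3)

3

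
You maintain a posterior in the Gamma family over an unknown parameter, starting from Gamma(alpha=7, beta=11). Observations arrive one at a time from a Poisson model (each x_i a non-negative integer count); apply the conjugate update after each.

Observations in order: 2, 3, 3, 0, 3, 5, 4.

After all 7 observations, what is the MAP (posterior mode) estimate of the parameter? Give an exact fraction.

obs 1: x=2 → posterior Gamma(9, 12)
obs 2: x=3 → posterior Gamma(12, 13)
obs 3: x=3 → posterior Gamma(15, 14)
obs 4: x=0 → posterior Gamma(15, 15)
obs 5: x=3 → posterior Gamma(18, 16)
obs 6: x=5 → posterior Gamma(23, 17)
obs 7: x=4 → posterior Gamma(27, 18)

13/9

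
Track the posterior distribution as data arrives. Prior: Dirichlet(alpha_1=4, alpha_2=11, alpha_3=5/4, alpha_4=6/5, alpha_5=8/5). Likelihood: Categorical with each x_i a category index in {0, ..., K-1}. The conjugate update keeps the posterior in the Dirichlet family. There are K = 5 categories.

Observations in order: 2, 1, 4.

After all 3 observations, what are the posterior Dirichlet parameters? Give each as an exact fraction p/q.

obs 1: x=2 → posterior Dirichlet(4, 11, 9/4, 6/5, 8/5)
obs 2: x=1 → posterior Dirichlet(4, 12, 9/4, 6/5, 8/5)
obs 3: x=4 → posterior Dirichlet(4, 12, 9/4, 6/5, 13/5)

alpha_1=4, alpha_2=12, alpha_3=9/4, alpha_4=6/5, alpha_5=13/5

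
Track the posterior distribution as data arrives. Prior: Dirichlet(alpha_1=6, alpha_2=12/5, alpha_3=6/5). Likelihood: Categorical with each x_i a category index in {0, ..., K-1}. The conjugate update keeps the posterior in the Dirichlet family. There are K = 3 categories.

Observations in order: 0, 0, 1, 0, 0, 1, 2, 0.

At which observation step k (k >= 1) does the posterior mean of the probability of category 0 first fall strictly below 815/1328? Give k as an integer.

obs 1: x=0 → posterior Dirichlet(7, 12/5, 6/5)
obs 2: x=0 → posterior Dirichlet(8, 12/5, 6/5)
obs 3: x=1 → posterior Dirichlet(8, 17/5, 6/5)
obs 4: x=0 → posterior Dirichlet(9, 17/5, 6/5)
obs 5: x=0 → posterior Dirichlet(10, 17/5, 6/5)
obs 6: x=1 → posterior Dirichlet(10, 22/5, 6/5)
obs 7: x=2 → posterior Dirichlet(10, 22/5, 11/5)
obs 8: x=0 → posterior Dirichlet(11, 22/5, 11/5)

k = 7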